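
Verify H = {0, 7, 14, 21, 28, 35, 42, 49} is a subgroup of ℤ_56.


Subgroup test for H = {0, 7, 14, 21, 28, 35, 42, 49} in (ℤ_56, +):
(1) 0 ∈ H? Yes
(2) Closure: for all a,b ∈ H, (a+b) mod 56 ∈ H? Yes
(3) Inverses: for all a ∈ H, -a mod 56 ∈ H? Yes

Yes, H is a subgroup of ℤ_56


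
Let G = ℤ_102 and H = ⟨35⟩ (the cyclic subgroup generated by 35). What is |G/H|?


|⟨35⟩| = n / gcd(35, 102) = 102 / 1 = 102
H is normal (ℤ_102 is abelian).
|G/H| = |G| / |H| = 102 / 102 = 1

|G/H| = 1


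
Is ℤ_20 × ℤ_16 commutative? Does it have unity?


Direct product ring; commutative with unity (1,1); but (1,0)·(0,1) = (0,0) gives zero divisors, so not an integral domain
Commutative: Yes
Integral domain: No
Has unity: Yes

ℤ_20 × ℤ_16: Commutative=Yes, Unity=Yes


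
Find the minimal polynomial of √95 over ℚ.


√95 satisfies x² - 95 = 0, irreducible over ℚ since 95 is squarefree

Minimal polynomial: x² - 95


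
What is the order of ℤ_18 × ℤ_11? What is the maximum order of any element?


|ℤ_18 × ℤ_11| = 18 × 11 = 198
Max element order = lcm(18,11) = 198
Cyclic? Yes (gcd=1)

|ℤ_18×ℤ_11| = 198, max element order = 198


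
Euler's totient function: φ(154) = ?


Factor n: 154 = 2 × 7 × 11
φ(n) = n · ∏(1 - 1/p) over distinct primes p | n
φ(154) = 154 · (1 - 1/2) · (1 - 1/7) · (1 - 1/11) = 60

φ(154) = 60


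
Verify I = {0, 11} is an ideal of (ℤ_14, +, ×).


Check ideal conditions for I = {0, 11} in ℤ_14:
(1) I is an additive subgroup? No
(2) For r ∈ ℤ_14 and a ∈ I: r·a ∈ I? No  [counterexample: r=2, a=11, r·a mod 14 = 8 ∉ I]

No, I is not an ideal of ℤ_14


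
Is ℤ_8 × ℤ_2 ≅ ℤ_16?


Comparing ℤ_8 × ℤ_2 and ℤ_16:
gcd(8,2) = 2 ≠ 1. Max element order in ℤ_8×ℤ_2 is lcm(8,2) = 8 < 16, so it has no element of order 16

No, ℤ_8 × ℤ_2 ≇ ℤ_16


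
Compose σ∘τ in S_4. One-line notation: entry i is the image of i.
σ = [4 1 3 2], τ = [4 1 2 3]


σ∘τ: apply τ first, then σ
1 →τ 4 →σ 2
2 →τ 1 →σ 4
3 →τ 2 →σ 1
4 →τ 3 →σ 3

σ∘τ = [2 4 1 3]


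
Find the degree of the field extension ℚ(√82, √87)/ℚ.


[ℚ(√82,√87):ℚ] = [ℚ(√82,√87):ℚ(√82)]·[ℚ(√82):ℚ] = 2·2 = 4

[ℚ(√82, √87)/ℚ] = 4


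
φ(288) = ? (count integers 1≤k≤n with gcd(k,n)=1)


Factor n: 288 = 2^5 × 3^2
φ(n) = n · ∏(1 - 1/p) over distinct primes p | n
φ(288) = 288 · (1 - 1/2) · (1 - 1/3) = 96

φ(288) = 96


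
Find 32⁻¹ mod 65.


Use the extended Euclidean algorithm to write 1 = 32·s + 65·t; then s mod 65 is the inverse.
Euclidean algorithm:
  32 = 0·65 + 32
  65 = 2·32 + 1
  32 = 32·1 + 0
gcd(32,65) = 1
Back-substitution gives: 32·(-2) + 65·(1) = 1
So 32⁻¹ ≡ -2 ≡ 63 (mod 65)
Check: 32 × 63 = 2016 ≡ 1 (mod 65) ✓

32⁻¹ ≡ 63 (mod 65)


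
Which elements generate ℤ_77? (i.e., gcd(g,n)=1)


g generates ℤ_n iff gcd(g,n) = 1
Prime factors of 77: 7, 11
Generators are g ∈ {1,...,76} not divisible by any of these primes.
Generators: {1, 2, 3, 4, 5, 6, 8, 9, 10, 12, 13, 15, 16, 17, 18, 19, 20, 23, 24, 25, 26, 27, 29, 30, 31, 32, 34, 36, 37, 38, 39, 40, 41, 43, 45, 46, 47, 48, 50, 51, 52, 53, 54, 57, 58, 59, 60, 61, 62, 64, 65, 67, 68, 69, 71, 72, 73, 74, 75, 76}
Number of generators = φ(77) = 60

Generators of ℤ_77 = {1, 2, 3, 4, 5, 6, 8, 9, 10, 12, 13, 15, 16, 17, 18, 19, 20, 23, 24, 25, 26, 27, 29, 30, 31, 32, 34, 36, 37, 38, 39, 40, 41, 43, 45, 46, 47, 48, 50, 51, 52, 53, 54, 57, 58, 59, 60, 61, 62, 64, 65, 67, 68, 69, 71, 72, 73, 74, 75, 76}


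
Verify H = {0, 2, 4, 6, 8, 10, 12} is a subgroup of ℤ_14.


Subgroup test for H = {0, 2, 4, 6, 8, 10, 12} in (ℤ_14, +):
(1) 0 ∈ H? Yes
(2) Closure: for all a,b ∈ H, (a+b) mod 14 ∈ H? Yes
(3) Inverses: for all a ∈ H, -a mod 14 ∈ H? Yes

Yes, H is a subgroup of ℤ_14


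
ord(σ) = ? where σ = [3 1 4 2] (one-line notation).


Cycle decomposition: (1 3 4 2)
Cycle lengths: 4
Order = lcm(4) = 4

ord(σ) = 4


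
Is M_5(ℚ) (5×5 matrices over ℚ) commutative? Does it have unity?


Matrix multiplication is non-commutative for n ≥ 2; the identity matrix I is the unity; singular matrices give zero divisors, so not an integral domain
Commutative: No
Integral domain: No
Has unity: Yes

M_5(ℚ) (5×5 matrices over ℚ): Commutative=No, Unity=Yes


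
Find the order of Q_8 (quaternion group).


Q_8 = {±1, ±i, ±j, ±k}
|Q_8| = 8

|Q_8 (quaternion group)| = 8


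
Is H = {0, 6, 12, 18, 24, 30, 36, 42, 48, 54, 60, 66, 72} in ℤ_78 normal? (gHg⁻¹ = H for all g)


H = {0, 6, 12, 18, 24, 30, 36, 42, 48, 54, 60, 66, 72} in ℤ_78
ℤ_78 is abelian; every subgroup of an abelian group is normal

Yes, normal subgroup


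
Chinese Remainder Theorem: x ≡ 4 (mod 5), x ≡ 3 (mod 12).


m₁ = 5, m₂ = 12, gcd = 1, so CRT applies. M = m₁·m₂ = 60
Let M₁ = M/m₁ = 12, M₂ = M/m₂ = 5
Find y₁ ≡ M₁⁻¹ (mod m₁): 12⁻¹ ≡ 3 (mod 5)
Find y₂ ≡ M₂⁻¹ (mod m₂): 5⁻¹ ≡ 5 (mod 12)
x = a₁·M₁·y₁ + a₂·M₂·y₂ = 4·12·3 + 3·5·5 = 219
Reduce mod 60: x ≡ 39
Check: 39 mod 5 = 4 ✓, 39 mod 12 = 3 ✓

x ≡ 39 (mod 60)


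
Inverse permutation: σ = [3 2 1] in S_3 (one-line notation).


To find σ⁻¹, swap domain and range:
σ(1) = 3 → σ⁻¹(3) = 1
σ(2) = 2 → σ⁻¹(2) = 2
σ(3) = 1 → σ⁻¹(1) = 3

σ⁻¹ = [3 2 1]


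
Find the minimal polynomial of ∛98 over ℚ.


∛98 satisfies x³ - 98 = 0, irreducible over ℚ (no rational root; 98 is not a perfect cube)

Minimal polynomial: x³ - 98


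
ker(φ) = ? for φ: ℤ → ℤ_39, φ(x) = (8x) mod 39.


Kernel = preimage of identity
ker(φ) = {x ∈ ℤ : 8x ≡ 0 (mod 39)}. gcd(8,39) = 1, so 8x ≡ 0 (mod 39) ⟺ x ≡ 0 (mod 39/1 = 39). Hence ker(φ) = 39ℤ

ker(φ) = 39ℤ


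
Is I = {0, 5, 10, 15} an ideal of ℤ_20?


Check ideal conditions for I = {0, 5, 10, 15} in ℤ_20:
(1) I is an additive subgroup? Yes
(2) For r ∈ ℤ_20 and a ∈ I: r·a ∈ I? Yes

Yes, I is an ideal of ℤ_20


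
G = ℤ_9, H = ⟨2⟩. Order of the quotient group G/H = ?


|⟨2⟩| = n / gcd(2, 9) = 9 / 1 = 9
H is normal (ℤ_9 is abelian).
|G/H| = |G| / |H| = 9 / 9 = 1

|G/H| = 1


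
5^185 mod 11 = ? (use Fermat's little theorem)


Fermat's little theorem: if p is prime and gcd(a,p)=1, then a^(p-1) ≡ 1 (mod p)
p = 11 is prime, gcd(5,11) = 1
Reduce exponent: 185 mod 10 = 5
So 5^185 ≡ 5^5 (mod 11)
5^5 mod 11 = 1

5^185 ≡ 1 (mod 11)


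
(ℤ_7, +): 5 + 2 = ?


Operation: addition mod 7
5 + 2 = (a + b) mod 7 with a = 5, b = 2

5 + 2 = 0


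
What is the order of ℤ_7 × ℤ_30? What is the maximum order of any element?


|ℤ_7 × ℤ_30| = 7 × 30 = 210
Max element order = lcm(7,30) = 210
Cyclic? Yes (gcd=1)

|ℤ_7×ℤ_30| = 210, max element order = 210


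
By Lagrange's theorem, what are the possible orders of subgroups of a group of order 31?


Lagrange's theorem: |H| divides |G|
|G| = 31
Divisors of 31: 1, 31

Possible subgroup orders: {1, 31}


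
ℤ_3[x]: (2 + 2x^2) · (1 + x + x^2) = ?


Expand and collect like terms; reduce coefficients mod 3:
x^0: 2·1 = 2 ≡ 2 (mod 3)
x^1: 2·1 + 0·1 = 2 ≡ 2 (mod 3)
x^2: 2·1 + 0·1 + 2·1 = 4 ≡ 1 (mod 3)
x^3: 0·1 + 2·1 = 2 ≡ 2 (mod 3)
x^4: 2·1 = 2 ≡ 2 (mod 3)
Result: 2 + 2x + x^2 + 2x^3 + 2x^4

f · g = 2 + 2x + x^2 + 2x^3 + 2x^4


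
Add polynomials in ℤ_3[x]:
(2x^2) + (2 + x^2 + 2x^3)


Add coefficients mod 3:
x^0: 0 + 2 = 2 (mod 3)
x^1: 0 + 0 = 0 (mod 3)
x^2: 2 + 1 = 0 (mod 3)
x^3: 0 + 2 = 2 (mod 3)
Result: 2 + 2x^3

f + g = 2 + 2x^3


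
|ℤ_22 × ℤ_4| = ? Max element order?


|ℤ_22 × ℤ_4| = 22 × 4 = 88
Max element order = lcm(22,4) = 44
Cyclic? No (gcd=2)

|ℤ_22×ℤ_4| = 88, max element order = 44


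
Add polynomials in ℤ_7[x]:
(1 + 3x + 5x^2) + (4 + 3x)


Add coefficients mod 7:
x^0: 1 + 4 = 5 (mod 7)
x^1: 3 + 3 = 6 (mod 7)
x^2: 5 + 0 = 5 (mod 7)
Result: 5 + 6x + 5x^2

f + g = 5 + 6x + 5x^2


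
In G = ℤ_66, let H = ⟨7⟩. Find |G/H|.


|⟨7⟩| = n / gcd(7, 66) = 66 / 1 = 66
H is normal (ℤ_66 is abelian).
|G/H| = |G| / |H| = 66 / 66 = 1

|G/H| = 1


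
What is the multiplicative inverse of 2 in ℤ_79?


Use the extended Euclidean algorithm to write 1 = 2·s + 79·t; then s mod 79 is the inverse.
Euclidean algorithm:
  2 = 0·79 + 2
  79 = 39·2 + 1
  2 = 2·1 + 0
gcd(2,79) = 1
Back-substitution gives: 2·(-39) + 79·(1) = 1
So 2⁻¹ ≡ -39 ≡ 40 (mod 79)
Check: 2 × 40 = 80 ≡ 1 (mod 79) ✓

2⁻¹ ≡ 40 (mod 79)


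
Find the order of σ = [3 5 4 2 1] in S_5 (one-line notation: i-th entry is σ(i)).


Cycle decomposition: (1 3 4 2 5)
Cycle lengths: 5
Order = lcm(5) = 5

ord(σ) = 5


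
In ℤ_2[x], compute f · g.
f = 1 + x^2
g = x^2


Expand and collect like terms; reduce coefficients mod 2:
x^0: 1·0 = 0 ≡ 0 (mod 2)
x^1: 1·0 + 0·0 = 0 ≡ 0 (mod 2)
x^2: 1·1 + 0·0 + 1·0 = 1 ≡ 1 (mod 2)
x^3: 0·1 + 1·0 = 0 ≡ 0 (mod 2)
x^4: 1·1 = 1 ≡ 1 (mod 2)
Result: x^2 + x^4

f · g = x^2 + x^4


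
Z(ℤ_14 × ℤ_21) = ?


Z(G) = {g ∈ G | gx = xg for all x ∈ G}
Direct product of abelian groups is abelian, so Z(G) = G

Z(ℤ_14 × ℤ_21) = ℤ_14 × ℤ_21


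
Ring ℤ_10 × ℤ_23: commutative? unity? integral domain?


Direct product ring; commutative with unity (1,1); but (1,0)·(0,1) = (0,0) gives zero divisors, so not an integral domain
Commutative: Yes
Integral domain: No
Has unity: Yes

ℤ_10 × ℤ_23: Commutative=Yes, Unity=Yes


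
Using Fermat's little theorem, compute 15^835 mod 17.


Fermat's little theorem: if p is prime and gcd(a,p)=1, then a^(p-1) ≡ 1 (mod p)
p = 17 is prime, gcd(15,17) = 1
Reduce exponent: 835 mod 16 = 3
So 15^835 ≡ 15^3 (mod 17)
15^3 mod 17 = 9

15^835 ≡ 9 (mod 17)


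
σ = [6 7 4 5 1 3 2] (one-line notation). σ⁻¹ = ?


To find σ⁻¹, swap domain and range:
σ(1) = 6 → σ⁻¹(6) = 1
σ(2) = 7 → σ⁻¹(7) = 2
σ(3) = 4 → σ⁻¹(4) = 3
σ(4) = 5 → σ⁻¹(5) = 4
σ(5) = 1 → σ⁻¹(1) = 5
σ(6) = 3 → σ⁻¹(3) = 6
σ(7) = 2 → σ⁻¹(2) = 7

σ⁻¹ = [5 7 6 3 4 1 2]


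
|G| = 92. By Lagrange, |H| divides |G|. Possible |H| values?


Lagrange's theorem: |H| divides |G|
|G| = 92
Divisors of 92: 1, 2, 4, 23, 46, 92

Possible subgroup orders: {1, 2, 4, 23, 46, 92}


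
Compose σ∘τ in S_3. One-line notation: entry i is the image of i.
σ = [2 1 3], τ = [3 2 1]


σ∘τ: apply τ first, then σ
1 →τ 3 →σ 3
2 →τ 2 →σ 1
3 →τ 1 →σ 2

σ∘τ = [3 1 2]


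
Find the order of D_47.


|D_n| = 2n (n rotations and n reflections)
|D_47| = 2×47 = 94

|D_47| = 94


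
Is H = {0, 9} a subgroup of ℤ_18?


Subgroup test for H = {0, 9} in (ℤ_18, +):
(1) 0 ∈ H? Yes
(2) Closure: for all a,b ∈ H, (a+b) mod 18 ∈ H? Yes
(3) Inverses: for all a ∈ H, -a mod 18 ∈ H? Yes

Yes, H is a subgroup of ℤ_18


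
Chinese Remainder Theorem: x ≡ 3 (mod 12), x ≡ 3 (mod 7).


m₁ = 12, m₂ = 7, gcd = 1, so CRT applies. M = m₁·m₂ = 84
Let M₁ = M/m₁ = 7, M₂ = M/m₂ = 12
Find y₁ ≡ M₁⁻¹ (mod m₁): 7⁻¹ ≡ 7 (mod 12)
Find y₂ ≡ M₂⁻¹ (mod m₂): 12⁻¹ ≡ 3 (mod 7)
x = a₁·M₁·y₁ + a₂·M₂·y₂ = 3·7·7 + 3·12·3 = 255
Reduce mod 84: x ≡ 3
Check: 3 mod 12 = 3 ✓, 3 mod 7 = 3 ✓

x ≡ 3 (mod 84)


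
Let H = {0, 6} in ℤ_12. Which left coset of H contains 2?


2 + H = {2 + h (mod 12) : h ∈ H}
2+0=2, 2+6=8

2 + H = {2, 8}


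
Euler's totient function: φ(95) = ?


Factor n: 95 = 5 × 19
φ(n) = n · ∏(1 - 1/p) over distinct primes p | n
φ(95) = 95 · (1 - 1/5) · (1 - 1/19) = 72

φ(95) = 72


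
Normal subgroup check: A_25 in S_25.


H = A_25 in S_25
A_25 has index 2 in S_25, and every subgroup of index 2 is normal

Yes, normal subgroup


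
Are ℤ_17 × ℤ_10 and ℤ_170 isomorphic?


Comparing ℤ_17 × ℤ_10 and ℤ_170:
gcd(17,10) = 1, so ℤ_17 × ℤ_10 ≅ ℤ_170 (CRT)

Yes, ℤ_17 × ℤ_10 ≅ ℤ_170


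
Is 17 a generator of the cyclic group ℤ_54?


g generates ℤ_n iff gcd(g, n) = 1
gcd(17, 54) = 1
Since gcd = 1, 17 is a generator.

Yes, 17 generates ℤ_54


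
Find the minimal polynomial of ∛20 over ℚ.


∛20 satisfies x³ - 20 = 0, irreducible over ℚ (no rational root; 20 is not a perfect cube)

Minimal polynomial: x³ - 20


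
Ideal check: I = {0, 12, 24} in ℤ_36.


Check ideal conditions for I = {0, 12, 24} in ℤ_36:
(1) I is an additive subgroup? Yes
(2) For r ∈ ℤ_36 and a ∈ I: r·a ∈ I? Yes

Yes, I is an ideal of ℤ_36


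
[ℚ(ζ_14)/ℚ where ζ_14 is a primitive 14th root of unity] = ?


[ℚ(ζ_n):ℚ] = deg Φ_n(x) = φ(n). Here φ(14) = 6

[ℚ(ζ_14)/ℚ where ζ_14 is a primitive 14th root of unity] = 6


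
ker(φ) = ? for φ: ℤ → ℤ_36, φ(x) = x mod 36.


Kernel = preimage of identity
ker(φ) = {x ∈ ℤ : x ≡ 0 (mod 36)} = 36ℤ = {0, ±36, ±72, ...}

ker(φ) = 36ℤ


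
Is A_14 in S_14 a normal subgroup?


H = A_14 in S_14
A_14 has index 2 in S_14, and every subgroup of index 2 is normal

Yes, normal subgroup


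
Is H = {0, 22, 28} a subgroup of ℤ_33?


Subgroup test for H = {0, 22, 28} in (ℤ_33, +):
(1) 0 ∈ H? Yes
(2) Closure: for all a,b ∈ H, (a+b) mod 33 ∈ H? No  [counterexample: 22 + 22 = 11 ∉ H]
(3) Inverses: for all a ∈ H, -a mod 33 ∈ H? No

No, H is not a subgroup of ℤ_33


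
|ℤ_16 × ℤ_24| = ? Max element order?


|ℤ_16 × ℤ_24| = 16 × 24 = 384
Max element order = lcm(16,24) = 48
Cyclic? No (gcd=8)

|ℤ_16×ℤ_24| = 384, max element order = 48


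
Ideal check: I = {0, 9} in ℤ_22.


Check ideal conditions for I = {0, 9} in ℤ_22:
(1) I is an additive subgroup? No
(2) For r ∈ ℤ_22 and a ∈ I: r·a ∈ I? No  [counterexample: r=2, a=9, r·a mod 22 = 18 ∉ I]

No, I is not an ideal of ℤ_22


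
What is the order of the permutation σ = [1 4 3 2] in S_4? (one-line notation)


Cycle decomposition: (2 4)
Cycle lengths: 2
Order = lcm(2) = 2

ord(σ) = 2


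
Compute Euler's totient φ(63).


Factor n: 63 = 3^2 × 7
φ(n) = n · ∏(1 - 1/p) over distinct primes p | n
φ(63) = 63 · (1 - 1/3) · (1 - 1/7) = 36

φ(63) = 36


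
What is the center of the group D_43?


Z(G) = {g ∈ G | gx = xg for all x ∈ G}
For odd n, Z(D_n) = {e}: no nontrivial rotation commutes with all reflections

Z(D_43) = {e}


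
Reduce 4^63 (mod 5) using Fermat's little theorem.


Fermat's little theorem: if p is prime and gcd(a,p)=1, then a^(p-1) ≡ 1 (mod p)
p = 5 is prime, gcd(4,5) = 1
Reduce exponent: 63 mod 4 = 3
So 4^63 ≡ 4^3 (mod 5)
4^3 mod 5 = 4

4^63 ≡ 4 (mod 5)


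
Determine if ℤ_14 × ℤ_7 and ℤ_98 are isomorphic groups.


Comparing ℤ_14 × ℤ_7 and ℤ_98:
gcd(14,7) = 7 ≠ 1. Max element order in ℤ_14×ℤ_7 is lcm(14,7) = 14 < 98, so it has no element of order 98

No, ℤ_14 × ℤ_7 ≇ ℤ_98


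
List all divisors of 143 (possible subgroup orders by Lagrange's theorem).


Lagrange's theorem: |H| divides |G|
|G| = 143
Divisors of 143: 1, 11, 13, 143

Possible subgroup orders: {1, 11, 13, 143}


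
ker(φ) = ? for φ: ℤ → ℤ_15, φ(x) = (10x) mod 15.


Kernel = preimage of identity
ker(φ) = {x ∈ ℤ : 10x ≡ 0 (mod 15)}. gcd(10,15) = 5, so 10x ≡ 0 (mod 15) ⟺ x ≡ 0 (mod 15/5 = 3). Hence ker(φ) = 3ℤ

ker(φ) = 3ℤ


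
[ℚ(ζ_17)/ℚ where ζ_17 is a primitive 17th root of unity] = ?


[ℚ(ζ_n):ℚ] = deg Φ_n(x) = φ(n). Here φ(17) = 16

[ℚ(ζ_17)/ℚ where ζ_17 is a primitive 17th root of unity] = 16


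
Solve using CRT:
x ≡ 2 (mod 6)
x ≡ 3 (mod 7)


m₁ = 6, m₂ = 7, gcd = 1, so CRT applies. M = m₁·m₂ = 42
Let M₁ = M/m₁ = 7, M₂ = M/m₂ = 6
Find y₁ ≡ M₁⁻¹ (mod m₁): 7⁻¹ ≡ 1 (mod 6)
Find y₂ ≡ M₂⁻¹ (mod m₂): 6⁻¹ ≡ 6 (mod 7)
x = a₁·M₁·y₁ + a₂·M₂·y₂ = 2·7·1 + 3·6·6 = 122
Reduce mod 42: x ≡ 38
Check: 38 mod 6 = 2 ✓, 38 mod 7 = 3 ✓

x ≡ 38 (mod 42)


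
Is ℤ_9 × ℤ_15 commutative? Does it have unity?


Direct product ring; commutative with unity (1,1); but (1,0)·(0,1) = (0,0) gives zero divisors, so not an integral domain
Commutative: Yes
Integral domain: No
Has unity: Yes

ℤ_9 × ℤ_15: Commutative=Yes, Unity=Yes


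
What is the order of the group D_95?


|D_n| = 2n (n rotations and n reflections)
|D_95| = 2×95 = 190

|D_95| = 190


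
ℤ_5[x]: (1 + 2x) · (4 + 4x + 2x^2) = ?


Expand and collect like terms; reduce coefficients mod 5:
x^0: 1·4 = 4 ≡ 4 (mod 5)
x^1: 1·4 + 2·4 = 12 ≡ 2 (mod 5)
x^2: 1·2 + 2·4 = 10 ≡ 0 (mod 5)
x^3: 2·2 = 4 ≡ 4 (mod 5)
Result: 4 + 2x + 4x^3

f · g = 4 + 2x + 4x^3


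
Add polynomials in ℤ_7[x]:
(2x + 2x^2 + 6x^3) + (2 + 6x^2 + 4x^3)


Add coefficients mod 7:
x^0: 0 + 2 = 2 (mod 7)
x^1: 2 + 0 = 2 (mod 7)
x^2: 2 + 6 = 1 (mod 7)
x^3: 6 + 4 = 3 (mod 7)
Result: 2 + 2x + x^2 + 3x^3

f + g = 2 + 2x + x^2 + 3x^3


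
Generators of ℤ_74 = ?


g generates ℤ_n iff gcd(g,n) = 1
Prime factors of 74: 2, 37
Generators are g ∈ {1,...,73} not divisible by any of these primes.
Generators: {1, 3, 5, 7, 9, 11, 13, 15, 17, 19, 21, 23, 25, 27, 29, 31, 33, 35, 39, 41, 43, 45, 47, 49, 51, 53, 55, 57, 59, 61, 63, 65, 67, 69, 71, 73}
Number of generators = φ(74) = 36

Generators of ℤ_74 = {1, 3, 5, 7, 9, 11, 13, 15, 17, 19, 21, 23, 25, 27, 29, 31, 33, 35, 39, 41, 43, 45, 47, 49, 51, 53, 55, 57, 59, 61, 63, 65, 67, 69, 71, 73}


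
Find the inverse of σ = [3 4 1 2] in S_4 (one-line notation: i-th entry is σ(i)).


To find σ⁻¹, swap domain and range:
σ(1) = 3 → σ⁻¹(3) = 1
σ(2) = 4 → σ⁻¹(4) = 2
σ(3) = 1 → σ⁻¹(1) = 3
σ(4) = 2 → σ⁻¹(2) = 4

σ⁻¹ = [3 4 1 2]


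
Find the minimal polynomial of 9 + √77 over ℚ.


Let α = 9 + √77. Then α - 9 = √77, so (α - 9)² = 77, giving α² - 18α + 4 = 0. Degree 2 and α ∉ ℚ, so this is the minimal polynomial.

Minimal polynomial: x² - 18x + 4


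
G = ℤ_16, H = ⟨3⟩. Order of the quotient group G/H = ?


|⟨3⟩| = n / gcd(3, 16) = 16 / 1 = 16
H is normal (ℤ_16 is abelian).
|G/H| = |G| / |H| = 16 / 16 = 1

|G/H| = 1


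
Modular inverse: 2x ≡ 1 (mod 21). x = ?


Use the extended Euclidean algorithm to write 1 = 2·s + 21·t; then s mod 21 is the inverse.
Euclidean algorithm:
  2 = 0·21 + 2
  21 = 10·2 + 1
  2 = 2·1 + 0
gcd(2,21) = 1
Back-substitution gives: 2·(-10) + 21·(1) = 1
So 2⁻¹ ≡ -10 ≡ 11 (mod 21)
Check: 2 × 11 = 22 ≡ 1 (mod 21) ✓

2⁻¹ ≡ 11 (mod 21)


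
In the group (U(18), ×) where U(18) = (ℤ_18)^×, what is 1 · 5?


Operation: multiplication mod 18
1 · 5 = (a × b) mod 18 with a = 1, b = 5

1 · 5 = 5


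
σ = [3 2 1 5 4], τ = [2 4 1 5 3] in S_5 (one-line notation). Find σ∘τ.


σ∘τ: apply τ first, then σ
1 →τ 2 →σ 2
2 →τ 4 →σ 5
3 →τ 1 →σ 3
4 →τ 5 →σ 4
5 →τ 3 →σ 1

σ∘τ = [2 5 3 4 1]


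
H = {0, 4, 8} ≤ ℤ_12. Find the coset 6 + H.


6 + H = {6 + h (mod 12) : h ∈ H}
6+0=6, 6+4=10, 6+8=2
6 + H = {2, 6, 10} = 2 + H

6 + H = {2, 6, 10}


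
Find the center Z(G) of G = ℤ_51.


Z(G) = {g ∈ G | gx = xg for all x ∈ G}
ℤ_51 is abelian, so Z(G) = G

Z(ℤ_51) = ℤ_51


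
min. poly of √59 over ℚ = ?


√59 satisfies x² - 59 = 0, irreducible over ℚ since 59 is squarefree

Minimal polynomial: x² - 59


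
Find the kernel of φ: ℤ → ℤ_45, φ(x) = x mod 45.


Kernel = preimage of identity
ker(φ) = {x ∈ ℤ : x ≡ 0 (mod 45)} = 45ℤ = {0, ±45, ±90, ...}

ker(φ) = 45ℤ


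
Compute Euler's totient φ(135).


Factor n: 135 = 3^3 × 5
φ(n) = n · ∏(1 - 1/p) over distinct primes p | n
φ(135) = 135 · (1 - 1/3) · (1 - 1/5) = 72

φ(135) = 72


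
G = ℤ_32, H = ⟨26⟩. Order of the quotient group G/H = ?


|⟨26⟩| = n / gcd(26, 32) = 32 / 2 = 16
H is normal (ℤ_32 is abelian).
|G/H| = |G| / |H| = 32 / 16 = 2

|G/H| = 2


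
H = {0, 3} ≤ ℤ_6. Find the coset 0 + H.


0 + H = {0 + h (mod 6) : h ∈ H}
0+0=0, 0+3=3

0 + H = {0, 3}


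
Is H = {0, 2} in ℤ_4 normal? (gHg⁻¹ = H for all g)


H = {0, 2} in ℤ_4
ℤ_4 is abelian; every subgroup of an abelian group is normal

Yes, normal subgroup


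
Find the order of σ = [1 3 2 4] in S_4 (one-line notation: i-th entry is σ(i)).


Cycle decomposition: (2 3)
Cycle lengths: 2
Order = lcm(2) = 2

ord(σ) = 2


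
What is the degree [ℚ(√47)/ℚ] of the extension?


√47 has minimal polynomial x² - 47 (irreducible over ℚ since 47 is squarefree)

[ℚ(√47)/ℚ] = 2


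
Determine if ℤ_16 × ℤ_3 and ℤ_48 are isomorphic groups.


Comparing ℤ_16 × ℤ_3 and ℤ_48:
gcd(16,3) = 1, so ℤ_16 × ℤ_3 ≅ ℤ_48 (CRT)

Yes, ℤ_16 × ℤ_3 ≅ ℤ_48


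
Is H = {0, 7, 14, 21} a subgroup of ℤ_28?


Subgroup test for H = {0, 7, 14, 21} in (ℤ_28, +):
(1) 0 ∈ H? Yes
(2) Closure: for all a,b ∈ H, (a+b) mod 28 ∈ H? Yes
(3) Inverses: for all a ∈ H, -a mod 28 ∈ H? Yes

Yes, H is a subgroup of ℤ_28


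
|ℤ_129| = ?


ℤ_n has n elements.

|ℤ_129| = 129


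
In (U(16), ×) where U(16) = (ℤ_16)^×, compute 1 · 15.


Operation: multiplication mod 16
1 · 15 = (a × b) mod 16 with a = 1, b = 15

1 · 15 = 15


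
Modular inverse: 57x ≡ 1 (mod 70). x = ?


Use the extended Euclidean algorithm to write 1 = 57·s + 70·t; then s mod 70 is the inverse.
Euclidean algorithm:
  57 = 0·70 + 57
  70 = 1·57 + 13
  57 = 4·13 + 5
  13 = 2·5 + 3
  5 = 1·3 + 2
  3 = 1·2 + 1
  2 = 2·1 + 0
gcd(57,70) = 1
Back-substitution gives: 57·(-27) + 70·(22) = 1
So 57⁻¹ ≡ -27 ≡ 43 (mod 70)
Check: 57 × 43 = 2451 ≡ 1 (mod 70) ✓

57⁻¹ ≡ 43 (mod 70)


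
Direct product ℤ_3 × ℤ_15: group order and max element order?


|ℤ_3 × ℤ_15| = 3 × 15 = 45
Max element order = lcm(3,15) = 15
Cyclic? No (gcd=3)

|ℤ_3×ℤ_15| = 45, max element order = 15


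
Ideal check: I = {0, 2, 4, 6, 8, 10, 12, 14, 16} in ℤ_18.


Check ideal conditions for I = {0, 2, 4, 6, 8, 10, 12, 14, 16} in ℤ_18:
(1) I is an additive subgroup? Yes
(2) For r ∈ ℤ_18 and a ∈ I: r·a ∈ I? Yes

Yes, I is an ideal of ℤ_18


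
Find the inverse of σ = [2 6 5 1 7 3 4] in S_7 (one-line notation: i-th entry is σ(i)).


To find σ⁻¹, swap domain and range:
σ(1) = 2 → σ⁻¹(2) = 1
σ(2) = 6 → σ⁻¹(6) = 2
σ(3) = 5 → σ⁻¹(5) = 3
σ(4) = 1 → σ⁻¹(1) = 4
σ(5) = 7 → σ⁻¹(7) = 5
σ(6) = 3 → σ⁻¹(3) = 6
σ(7) = 4 → σ⁻¹(4) = 7

σ⁻¹ = [4 1 6 7 3 2 5]


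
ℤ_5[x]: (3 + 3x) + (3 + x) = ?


Add coefficients mod 5:
x^0: 3 + 3 = 1 (mod 5)
x^1: 3 + 1 = 4 (mod 5)
Result: 1 + 4x

f + g = 1 + 4x


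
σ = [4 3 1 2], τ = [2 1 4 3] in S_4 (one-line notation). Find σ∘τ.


σ∘τ: apply τ first, then σ
1 →τ 2 →σ 3
2 →τ 1 →σ 4
3 →τ 4 →σ 2
4 →τ 3 →σ 1

σ∘τ = [3 4 2 1]


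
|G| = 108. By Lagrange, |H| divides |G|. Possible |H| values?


Lagrange's theorem: |H| divides |G|
|G| = 108
Divisors of 108: 1, 2, 3, 4, 6, 9, 12, 18, 27, 36, 54, 108

Possible subgroup orders: {1, 2, 3, 4, 6, 9, 12, 18, 27, 36, 54, 108}


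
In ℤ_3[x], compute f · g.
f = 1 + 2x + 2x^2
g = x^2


Expand and collect like terms; reduce coefficients mod 3:
x^0: 1·0 = 0 ≡ 0 (mod 3)
x^1: 1·0 + 2·0 = 0 ≡ 0 (mod 3)
x^2: 1·1 + 2·0 + 2·0 = 1 ≡ 1 (mod 3)
x^3: 2·1 + 2·0 = 2 ≡ 2 (mod 3)
x^4: 2·1 = 2 ≡ 2 (mod 3)
Result: x^2 + 2x^3 + 2x^4

f · g = x^2 + 2x^3 + 2x^4


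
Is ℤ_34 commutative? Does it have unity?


ℤ_34 is a commutative ring with unity 1; 34 = 2×17 is composite, so 2·17 ≡ 0 gives zero divisors (not an integral domain)
Commutative: Yes
Integral domain: No
Has unity: Yes

ℤ_34: Commutative=Yes, Unity=Yes


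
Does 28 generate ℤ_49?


g generates ℤ_n iff gcd(g, n) = 1
gcd(28, 49) = 7
Since gcd = 7 ≠ 1, ⟨28⟩ has order 7 < 49, so 28 is not a generator.

No, 28 does not generate ℤ_49


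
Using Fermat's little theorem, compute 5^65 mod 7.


Fermat's little theorem: if p is prime and gcd(a,p)=1, then a^(p-1) ≡ 1 (mod p)
p = 7 is prime, gcd(5,7) = 1
Reduce exponent: 65 mod 6 = 5
So 5^65 ≡ 5^5 (mod 7)
5^5 mod 7 = 3

5^65 ≡ 3 (mod 7)


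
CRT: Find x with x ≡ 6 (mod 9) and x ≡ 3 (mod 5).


m₁ = 9, m₂ = 5, gcd = 1, so CRT applies. M = m₁·m₂ = 45
Let M₁ = M/m₁ = 5, M₂ = M/m₂ = 9
Find y₁ ≡ M₁⁻¹ (mod m₁): 5⁻¹ ≡ 2 (mod 9)
Find y₂ ≡ M₂⁻¹ (mod m₂): 9⁻¹ ≡ 4 (mod 5)
x = a₁·M₁·y₁ + a₂·M₂·y₂ = 6·5·2 + 3·9·4 = 168
Reduce mod 45: x ≡ 33
Check: 33 mod 9 = 6 ✓, 33 mod 5 = 3 ✓

x ≡ 33 (mod 45)


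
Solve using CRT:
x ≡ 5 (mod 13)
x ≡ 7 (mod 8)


m₁ = 13, m₂ = 8, gcd = 1, so CRT applies. M = m₁·m₂ = 104
Let M₁ = M/m₁ = 8, M₂ = M/m₂ = 13
Find y₁ ≡ M₁⁻¹ (mod m₁): 8⁻¹ ≡ 5 (mod 13)
Find y₂ ≡ M₂⁻¹ (mod m₂): 13⁻¹ ≡ 5 (mod 8)
x = a₁·M₁·y₁ + a₂·M₂·y₂ = 5·8·5 + 7·13·5 = 655
Reduce mod 104: x ≡ 31
Check: 31 mod 13 = 5 ✓, 31 mod 8 = 7 ✓

x ≡ 31 (mod 104)


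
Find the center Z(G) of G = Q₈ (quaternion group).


Z(G) = {g ∈ G | gx = xg for all x ∈ G}
In Q₈ = {±1, ±i, ±j, ±k}, only ±1 commute with every element

Z(Q₈ (quaternion group)) = {1, -1}


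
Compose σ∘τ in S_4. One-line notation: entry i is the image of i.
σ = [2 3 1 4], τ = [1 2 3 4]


σ∘τ: apply τ first, then σ
1 →τ 1 →σ 2
2 →τ 2 →σ 3
3 →τ 3 →σ 1
4 →τ 4 →σ 4

σ∘τ = [2 3 1 4]


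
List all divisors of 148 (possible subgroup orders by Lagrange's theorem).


Lagrange's theorem: |H| divides |G|
|G| = 148
Divisors of 148: 1, 2, 4, 37, 74, 148

Possible subgroup orders: {1, 2, 4, 37, 74, 148}


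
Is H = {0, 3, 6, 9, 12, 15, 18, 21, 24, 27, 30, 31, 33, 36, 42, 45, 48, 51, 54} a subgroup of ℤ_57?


Subgroup test for H = {0, 3, 6, 9, 12, 15, 18, 21, 24, 27, 30, 31, 33, 36, 42, 45, 48, 51, 54} in (ℤ_57, +):
(1) 0 ∈ H? Yes
(2) Closure: for all a,b ∈ H, (a+b) mod 57 ∈ H? No  [counterexample: 3 + 31 = 34 ∉ H]
(3) Inverses: for all a ∈ H, -a mod 57 ∈ H? No

No, H is not a subgroup of ℤ_57


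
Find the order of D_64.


|D_n| = 2n (n rotations and n reflections)
|D_64| = 2×64 = 128

|D_64| = 128


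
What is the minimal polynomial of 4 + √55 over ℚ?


Let α = 4 + √55. Then α - 4 = √55, so (α - 4)² = 55, giving α² - 8α - 39 = 0. Degree 2 and α ∉ ℚ, so this is the minimal polynomial.

Minimal polynomial: x² - 8x - 39


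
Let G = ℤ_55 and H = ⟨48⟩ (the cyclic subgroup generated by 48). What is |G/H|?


|⟨48⟩| = n / gcd(48, 55) = 55 / 1 = 55
H is normal (ℤ_55 is abelian).
|G/H| = |G| / |H| = 55 / 55 = 1

|G/H| = 1


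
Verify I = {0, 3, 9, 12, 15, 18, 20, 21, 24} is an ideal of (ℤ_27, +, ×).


Check ideal conditions for I = {0, 3, 9, 12, 15, 18, 20, 21, 24} in ℤ_27:
(1) I is an additive subgroup? No
(2) For r ∈ ℤ_27 and a ∈ I: r·a ∈ I? No  [counterexample: r=2, a=3, r·a mod 27 = 6 ∉ I]

No, I is not an ideal of ℤ_27


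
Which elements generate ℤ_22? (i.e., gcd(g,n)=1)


g generates ℤ_n iff gcd(g,n) = 1
Prime factors of 22: 2, 11
Generators are g ∈ {1,...,21} not divisible by any of these primes.
Generators: {1, 3, 5, 7, 9, 13, 15, 17, 19, 21}
Number of generators = φ(22) = 10

Generators of ℤ_22 = {1, 3, 5, 7, 9, 13, 15, 17, 19, 21}


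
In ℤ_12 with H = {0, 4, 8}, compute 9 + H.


9 + H = {9 + h (mod 12) : h ∈ H}
9+0=9, 9+4=1, 9+8=5
9 + H = {1, 5, 9} = 1 + H

9 + H = {1, 5, 9}


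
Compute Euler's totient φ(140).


Factor n: 140 = 2^2 × 5 × 7
φ(n) = n · ∏(1 - 1/p) over distinct primes p | n
φ(140) = 140 · (1 - 1/2) · (1 - 1/5) · (1 - 1/7) = 48

φ(140) = 48


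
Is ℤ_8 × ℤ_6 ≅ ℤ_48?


Comparing ℤ_8 × ℤ_6 and ℤ_48:
gcd(8,6) = 2 ≠ 1. Max element order in ℤ_8×ℤ_6 is lcm(8,6) = 24 < 48, so it has no element of order 48

No, ℤ_8 × ℤ_6 ≇ ℤ_48


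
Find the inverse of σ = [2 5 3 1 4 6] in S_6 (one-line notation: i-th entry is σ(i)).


To find σ⁻¹, swap domain and range:
σ(1) = 2 → σ⁻¹(2) = 1
σ(2) = 5 → σ⁻¹(5) = 2
σ(3) = 3 → σ⁻¹(3) = 3
σ(4) = 1 → σ⁻¹(1) = 4
σ(5) = 4 → σ⁻¹(4) = 5
σ(6) = 6 → σ⁻¹(6) = 6

σ⁻¹ = [4 1 3 5 2 6]


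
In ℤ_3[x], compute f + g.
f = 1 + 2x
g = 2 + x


Add coefficients mod 3:
x^0: 1 + 2 = 0 (mod 3)
x^1: 2 + 1 = 0 (mod 3)
Result: 0

f + g = 0


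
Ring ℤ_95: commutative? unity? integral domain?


ℤ_95 is a commutative ring with unity 1; 95 = 5×19 is composite, so 5·19 ≡ 0 gives zero divisors (not an integral domain)
Commutative: Yes
Integral domain: No
Has unity: Yes

ℤ_95: Commutative=Yes, Unity=Yes


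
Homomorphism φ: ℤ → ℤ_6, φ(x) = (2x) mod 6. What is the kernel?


Kernel = preimage of identity
ker(φ) = {x ∈ ℤ : 2x ≡ 0 (mod 6)}. gcd(2,6) = 2, so 2x ≡ 0 (mod 6) ⟺ x ≡ 0 (mod 6/2 = 3). Hence ker(φ) = 3ℤ

ker(φ) = 3ℤ


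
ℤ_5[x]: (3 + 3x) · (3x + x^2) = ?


Expand and collect like terms; reduce coefficients mod 5:
x^0: 3·0 = 0 ≡ 0 (mod 5)
x^1: 3·3 + 3·0 = 9 ≡ 4 (mod 5)
x^2: 3·1 + 3·3 = 12 ≡ 2 (mod 5)
x^3: 3·1 = 3 ≡ 3 (mod 5)
Result: 4x + 2x^2 + 3x^3

f · g = 4x + 2x^2 + 3x^3


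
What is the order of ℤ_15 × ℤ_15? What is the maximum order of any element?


|ℤ_15 × ℤ_15| = 15 × 15 = 225
Max element order = lcm(15,15) = 15
Cyclic? No (gcd=15)

|ℤ_15×ℤ_15| = 225, max element order = 15


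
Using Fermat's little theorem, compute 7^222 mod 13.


Fermat's little theorem: if p is prime and gcd(a,p)=1, then a^(p-1) ≡ 1 (mod p)
p = 13 is prime, gcd(7,13) = 1
Reduce exponent: 222 mod 12 = 6
So 7^222 ≡ 7^6 (mod 13)
7^6 mod 13 = 12

7^222 ≡ 12 (mod 13)


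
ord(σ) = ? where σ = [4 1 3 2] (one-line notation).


Cycle decomposition: (1 4 2)
Cycle lengths: 3
Order = lcm(3) = 3

ord(σ) = 3


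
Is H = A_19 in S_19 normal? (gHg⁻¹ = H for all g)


H = A_19 in S_19
A_19 has index 2 in S_19, and every subgroup of index 2 is normal

Yes, normal subgroup


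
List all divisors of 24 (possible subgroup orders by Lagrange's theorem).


Lagrange's theorem: |H| divides |G|
|G| = 24
Divisors of 24: 1, 2, 3, 4, 6, 8, 12, 24

Possible subgroup orders: {1, 2, 3, 4, 6, 8, 12, 24}


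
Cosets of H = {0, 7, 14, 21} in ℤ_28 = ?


H = {0, 7, 14, 21}, |H| = 4
Number of cosets = |G|/|H| = 28/4 = 7
0 + H = {0, 7, 14, 21}
1 + H = {1, 8, 15, 22}
2 + H = {2, 9, 16, 23}
3 + H = {3, 10, 17, 24}
4 + H = {4, 11, 18, 25}
5 + H = {5, 12, 19, 26}
6 + H = {6, 13, 20, 27}

Cosets: 0+H={0,7,14,21}; 1+H={1,8,15,22}; 2+H={2,9,16,23}; 3+H={3,10,17,24}; 4+H={4,11,18,25}; 5+H={5,12,19,26}; 6+H={6,13,20,27}


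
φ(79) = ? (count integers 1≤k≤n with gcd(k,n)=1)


Factor n: 79 = 79
φ(n) = n · ∏(1 - 1/p) over distinct primes p | n
φ(79) = 79 · (1 - 1/79) = 78

φ(79) = 78


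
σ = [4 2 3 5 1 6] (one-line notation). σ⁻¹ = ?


To find σ⁻¹, swap domain and range:
σ(1) = 4 → σ⁻¹(4) = 1
σ(2) = 2 → σ⁻¹(2) = 2
σ(3) = 3 → σ⁻¹(3) = 3
σ(4) = 5 → σ⁻¹(5) = 4
σ(5) = 1 → σ⁻¹(1) = 5
σ(6) = 6 → σ⁻¹(6) = 6

σ⁻¹ = [5 2 3 1 4 6]


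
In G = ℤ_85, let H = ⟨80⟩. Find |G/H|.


|⟨80⟩| = n / gcd(80, 85) = 85 / 5 = 17
H is normal (ℤ_85 is abelian).
|G/H| = |G| / |H| = 85 / 17 = 5

|G/H| = 5


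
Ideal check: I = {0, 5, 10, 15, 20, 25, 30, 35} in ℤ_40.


Check ideal conditions for I = {0, 5, 10, 15, 20, 25, 30, 35} in ℤ_40:
(1) I is an additive subgroup? Yes
(2) For r ∈ ℤ_40 and a ∈ I: r·a ∈ I? Yes

Yes, I is an ideal of ℤ_40


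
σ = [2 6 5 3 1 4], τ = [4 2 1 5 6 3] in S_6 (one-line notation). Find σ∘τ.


σ∘τ: apply τ first, then σ
1 →τ 4 →σ 3
2 →τ 2 →σ 6
3 →τ 1 →σ 2
4 →τ 5 →σ 1
5 →τ 6 →σ 4
6 →τ 3 →σ 5

σ∘τ = [3 6 2 1 4 5]


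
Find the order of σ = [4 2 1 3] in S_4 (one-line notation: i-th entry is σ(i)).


Cycle decomposition: (1 4 3)
Cycle lengths: 3
Order = lcm(3) = 3

ord(σ) = 3


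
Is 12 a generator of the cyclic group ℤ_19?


g generates ℤ_n iff gcd(g, n) = 1
gcd(12, 19) = 1
Since gcd = 1, 12 is a generator.

Yes, 12 generates ℤ_19


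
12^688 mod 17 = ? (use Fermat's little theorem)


Fermat's little theorem: if p is prime and gcd(a,p)=1, then a^(p-1) ≡ 1 (mod p)
p = 17 is prime, gcd(12,17) = 1
Reduce exponent: 688 mod 16 = 0
So 12^688 ≡ 12^0 (mod 17)
12^0 = 1

12^688 ≡ 1 (mod 17)


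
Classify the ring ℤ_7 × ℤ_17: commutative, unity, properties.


Direct product ring; commutative with unity (1,1); but (1,0)·(0,1) = (0,0) gives zero divisors, so not an integral domain
Commutative: Yes
Integral domain: No
Has unity: Yes

ℤ_7 × ℤ_17: Commutative=Yes, Unity=Yes


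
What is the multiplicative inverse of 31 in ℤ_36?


Use the extended Euclidean algorithm to write 1 = 31·s + 36·t; then s mod 36 is the inverse.
Euclidean algorithm:
  31 = 0·36 + 31
  36 = 1·31 + 5
  31 = 6·5 + 1
  5 = 5·1 + 0
gcd(31,36) = 1
Back-substitution gives: 31·(7) + 36·(-6) = 1
So 31⁻¹ ≡ 7 ≡ 7 (mod 36)
Check: 31 × 7 = 217 ≡ 1 (mod 36) ✓

31⁻¹ ≡ 7 (mod 36)


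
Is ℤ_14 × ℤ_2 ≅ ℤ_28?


Comparing ℤ_14 × ℤ_2 and ℤ_28:
gcd(14,2) = 2 ≠ 1. Max element order in ℤ_14×ℤ_2 is lcm(14,2) = 14 < 28, so it has no element of order 28

No, ℤ_14 × ℤ_2 ≇ ℤ_28


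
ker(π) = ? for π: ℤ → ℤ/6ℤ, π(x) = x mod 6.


Kernel = preimage of identity
ker(π) = multiples of 6 = 6ℤ

ker(π) = 6ℤ


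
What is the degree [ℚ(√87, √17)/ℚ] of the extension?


[ℚ(√87,√17):ℚ] = [ℚ(√87,√17):ℚ(√87)]·[ℚ(√87):ℚ] = 2·2 = 4

[ℚ(√87, √17)/ℚ] = 4


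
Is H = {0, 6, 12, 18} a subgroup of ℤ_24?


Subgroup test for H = {0, 6, 12, 18} in (ℤ_24, +):
(1) 0 ∈ H? Yes
(2) Closure: for all a,b ∈ H, (a+b) mod 24 ∈ H? Yes
(3) Inverses: for all a ∈ H, -a mod 24 ∈ H? Yes

Yes, H is a subgroup of ℤ_24


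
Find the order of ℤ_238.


ℤ_n has n elements.

|ℤ_238| = 238


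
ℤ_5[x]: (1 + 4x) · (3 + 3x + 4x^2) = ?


Expand and collect like terms; reduce coefficients mod 5:
x^0: 1·3 = 3 ≡ 3 (mod 5)
x^1: 1·3 + 4·3 = 15 ≡ 0 (mod 5)
x^2: 1·4 + 4·3 = 16 ≡ 1 (mod 5)
x^3: 4·4 = 16 ≡ 1 (mod 5)
Result: 3 + x^2 + x^3

f · g = 3 + x^2 + x^3


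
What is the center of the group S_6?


Z(G) = {g ∈ G | gx = xg for all x ∈ G}
S_n is non-abelian for n ≥ 3; Z(S_6) is trivial

Z(S_6) = {e}


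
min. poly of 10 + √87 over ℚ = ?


Let α = 10 + √87. Then α - 10 = √87, so (α - 10)² = 87, giving α² - 20α + 13 = 0. Degree 2 and α ∉ ℚ, so this is the minimal polynomial.

Minimal polynomial: x² - 20x + 13


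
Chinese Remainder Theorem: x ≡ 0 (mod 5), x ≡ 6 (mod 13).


m₁ = 5, m₂ = 13, gcd = 1, so CRT applies. M = m₁·m₂ = 65
Let M₁ = M/m₁ = 13, M₂ = M/m₂ = 5
Find y₁ ≡ M₁⁻¹ (mod m₁): 13⁻¹ ≡ 2 (mod 5)
Find y₂ ≡ M₂⁻¹ (mod m₂): 5⁻¹ ≡ 8 (mod 13)
x = a₁·M₁·y₁ + a₂·M₂·y₂ = 0·13·2 + 6·5·8 = 240
Reduce mod 65: x ≡ 45
Check: 45 mod 5 = 0 ✓, 45 mod 13 = 6 ✓

x ≡ 45 (mod 65)


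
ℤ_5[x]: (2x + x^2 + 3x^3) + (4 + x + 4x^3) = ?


Add coefficients mod 5:
x^0: 0 + 4 = 4 (mod 5)
x^1: 2 + 1 = 3 (mod 5)
x^2: 1 + 0 = 1 (mod 5)
x^3: 3 + 4 = 2 (mod 5)
Result: 4 + 3x + x^2 + 2x^3

f + g = 4 + 3x + x^2 + 2x^3


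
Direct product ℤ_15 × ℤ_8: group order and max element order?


|ℤ_15 × ℤ_8| = 15 × 8 = 120
Max element order = lcm(15,8) = 120
Cyclic? Yes (gcd=1)

|ℤ_15×ℤ_8| = 120, max element order = 120


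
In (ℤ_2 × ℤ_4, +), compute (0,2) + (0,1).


Operation: componentwise addition mod (2, 4)
(0,2) + (0,1) = ((a₁+b₁) mod 2, (a₂+b₂) mod 4) with a = (0,2), b = (0,1)

(0,2) + (0,1) = (0,3)


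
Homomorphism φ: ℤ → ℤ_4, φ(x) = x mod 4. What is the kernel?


Kernel = preimage of identity
ker(φ) = {x ∈ ℤ : x ≡ 0 (mod 4)} = 4ℤ = {0, ±4, ±8, ...}

ker(φ) = 4ℤ


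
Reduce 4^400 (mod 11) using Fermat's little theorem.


Fermat's little theorem: if p is prime and gcd(a,p)=1, then a^(p-1) ≡ 1 (mod p)
p = 11 is prime, gcd(4,11) = 1
Reduce exponent: 400 mod 10 = 0
So 4^400 ≡ 4^0 (mod 11)
4^0 = 1

4^400 ≡ 1 (mod 11)


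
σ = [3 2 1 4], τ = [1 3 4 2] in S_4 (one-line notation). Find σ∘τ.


σ∘τ: apply τ first, then σ
1 →τ 1 →σ 3
2 →τ 3 →σ 1
3 →τ 4 →σ 4
4 →τ 2 →σ 2

σ∘τ = [3 1 4 2]


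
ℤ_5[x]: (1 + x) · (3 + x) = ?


Expand and collect like terms; reduce coefficients mod 5:
x^0: 1·3 = 3 ≡ 3 (mod 5)
x^1: 1·1 + 1·3 = 4 ≡ 4 (mod 5)
x^2: 1·1 = 1 ≡ 1 (mod 5)
Result: 3 + 4x + x^2

f · g = 3 + 4x + x^2


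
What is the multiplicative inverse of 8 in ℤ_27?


Use the extended Euclidean algorithm to write 1 = 8·s + 27·t; then s mod 27 is the inverse.
Euclidean algorithm:
  8 = 0·27 + 8
  27 = 3·8 + 3
  8 = 2·3 + 2
  3 = 1·2 + 1
  2 = 2·1 + 0
gcd(8,27) = 1
Back-substitution gives: 8·(-10) + 27·(3) = 1
So 8⁻¹ ≡ -10 ≡ 17 (mod 27)
Check: 8 × 17 = 136 ≡ 1 (mod 27) ✓

8⁻¹ ≡ 17 (mod 27)


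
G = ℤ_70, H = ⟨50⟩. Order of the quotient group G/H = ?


|⟨50⟩| = n / gcd(50, 70) = 70 / 10 = 7
H is normal (ℤ_70 is abelian).
|G/H| = |G| / |H| = 70 / 7 = 10

|G/H| = 10


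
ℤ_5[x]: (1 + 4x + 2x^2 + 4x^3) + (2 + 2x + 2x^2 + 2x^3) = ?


Add coefficients mod 5:
x^0: 1 + 2 = 3 (mod 5)
x^1: 4 + 2 = 1 (mod 5)
x^2: 2 + 2 = 4 (mod 5)
x^3: 4 + 2 = 1 (mod 5)
Result: 3 + x + 4x^2 + x^3

f + g = 3 + x + 4x^2 + x^3


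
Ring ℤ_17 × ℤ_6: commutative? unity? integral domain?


Direct product ring; commutative with unity (1,1); but (1,0)·(0,1) = (0,0) gives zero divisors, so not an integral domain
Commutative: Yes
Integral domain: No
Has unity: Yes

ℤ_17 × ℤ_6: Commutative=Yes, Unity=Yes


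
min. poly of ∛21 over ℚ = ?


∛21 satisfies x³ - 21 = 0, irreducible over ℚ (no rational root; 21 is not a perfect cube)

Minimal polynomial: x³ - 21


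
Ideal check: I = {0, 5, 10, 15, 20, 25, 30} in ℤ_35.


Check ideal conditions for I = {0, 5, 10, 15, 20, 25, 30} in ℤ_35:
(1) I is an additive subgroup? Yes
(2) For r ∈ ℤ_35 and a ∈ I: r·a ∈ I? Yes

Yes, I is an ideal of ℤ_35


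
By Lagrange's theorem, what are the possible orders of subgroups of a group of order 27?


Lagrange's theorem: |H| divides |G|
|G| = 27
Divisors of 27: 1, 3, 9, 27

Possible subgroup orders: {1, 3, 9, 27}


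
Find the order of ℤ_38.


ℤ_n has n elements.

|ℤ_38| = 38


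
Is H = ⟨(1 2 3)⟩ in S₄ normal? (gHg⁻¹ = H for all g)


H = ⟨(1 2 3)⟩ in S₄
(1 4)(1 2 3)(1 4)⁻¹ = (4 2 3) ∉ ⟨(1 2 3)⟩

No, not a normal subgroup


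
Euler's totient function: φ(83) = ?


Factor n: 83 = 83
φ(n) = n · ∏(1 - 1/p) over distinct primes p | n
φ(83) = 83 · (1 - 1/83) = 82

φ(83) = 82


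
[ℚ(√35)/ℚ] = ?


√35 has minimal polynomial x² - 35 (irreducible over ℚ since 35 is squarefree)

[ℚ(√35)/ℚ] = 2


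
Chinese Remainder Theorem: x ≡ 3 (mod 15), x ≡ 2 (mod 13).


m₁ = 15, m₂ = 13, gcd = 1, so CRT applies. M = m₁·m₂ = 195
Let M₁ = M/m₁ = 13, M₂ = M/m₂ = 15
Find y₁ ≡ M₁⁻¹ (mod m₁): 13⁻¹ ≡ 7 (mod 15)
Find y₂ ≡ M₂⁻¹ (mod m₂): 15⁻¹ ≡ 7 (mod 13)
x = a₁·M₁·y₁ + a₂·M₂·y₂ = 3·13·7 + 2·15·7 = 483
Reduce mod 195: x ≡ 93
Check: 93 mod 15 = 3 ✓, 93 mod 13 = 2 ✓

x ≡ 93 (mod 195)
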